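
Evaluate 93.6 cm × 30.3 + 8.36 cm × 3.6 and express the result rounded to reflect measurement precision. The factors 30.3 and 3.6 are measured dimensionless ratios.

93.6 × 30.3 = 2836.08 → 2.84 × 10³ cm (3 s.f., last digit at the 10^1 place).
8.36 × 3.6 = 30.096 → 30. cm (2 s.f., last digit at the 10^0 place).
Sum: 2866.176 cm; keep the coarser place, 10^1.
Result: 2.87 × 10³ cm.

2.87 × 10³ cm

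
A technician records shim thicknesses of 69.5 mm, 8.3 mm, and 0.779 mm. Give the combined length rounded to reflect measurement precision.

78.6 mm

69.5 mm + 8.3 mm + 0.779 mm = 78.579 mm.
Addition/subtraction keeps the fewest decimal places: 69.5 → 1 decimal place, 8.3 → 1 decimal place, 0.779 → 3 decimal places; limit is 1.
Rounded to 1 decimal place: 78.6 mm.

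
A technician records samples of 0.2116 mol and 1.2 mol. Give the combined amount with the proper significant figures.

0.2116 mol + 1.2 mol = 1.4116 mol.
Addition/subtraction keeps the fewest decimal places: 0.2116 → 4 decimal places, 1.2 → 1 decimal place; limit is 1.
Rounded to 1 decimal place: 1.4 mol.

1.4 mol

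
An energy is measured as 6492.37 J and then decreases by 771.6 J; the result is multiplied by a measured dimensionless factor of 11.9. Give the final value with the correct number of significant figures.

6.81 × 10⁴ J

6492.37 J − 771.6 J = 5720.77 J; the difference is limited to 1 decimal place (5 s.f.).
Carrying full precision, 5720.77 × 11.9 = 68077.163 J; 11.9 has 3 s.f., so the result keeps min(5, 3) = 3 s.f.
Rounded to 3 significant figures: 6.81 × 10⁴ J.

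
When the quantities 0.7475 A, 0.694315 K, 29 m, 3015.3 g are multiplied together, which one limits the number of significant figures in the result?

0.7475 A → 4 s.f.; 0.694315 K → 6 s.f.; 29 m → 2 s.f.; 3015.3 g → 5 s.f.
The fewest is 2 significant figures, from 29 m.

29 m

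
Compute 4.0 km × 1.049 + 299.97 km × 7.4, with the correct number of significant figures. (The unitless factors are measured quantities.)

2.2 × 10³ km

4.0 × 1.049 = 4.196 → 4.2 km (2 s.f., last digit at the 10^-1 place).
299.97 × 7.4 = 2219.778 → 2.2 × 10³ km (2 s.f., last digit at the 10^2 place).
Sum: 2223.974 km; keep the coarser place, 10^2.
Result: 2.2 × 10³ km.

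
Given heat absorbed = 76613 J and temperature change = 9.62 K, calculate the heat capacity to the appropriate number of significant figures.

7.96 × 10³ J/K

heat capacity = 76613 J ÷ 9.62 K = 7963.92931393… J/K.
76613 has 5 significant figures; 9.62 has 3.
Division/multiplication keeps the fewest: 3 significant figures.
Rounded: 7.96 × 10³ J/K.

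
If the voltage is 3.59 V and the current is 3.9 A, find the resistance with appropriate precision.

0.92 Ω

resistance = 3.59 V ÷ 3.9 A = 0.920512820513… Ω.
3.59 has 3 significant figures; 3.9 has 2.
Division/multiplication keeps the fewest: 2 significant figures.
Rounded: 0.92 Ω.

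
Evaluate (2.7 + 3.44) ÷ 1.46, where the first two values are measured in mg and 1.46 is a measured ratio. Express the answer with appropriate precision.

2.7 mg + 3.44 mg = 6.14 mg; the sum is limited to 1 decimal place (2 s.f.).
Carrying full precision, 6.14 ÷ 1.46 = 4.20547945205… mg; 1.46 has 3 s.f., so the result keeps min(2, 3) = 2 s.f.
Rounded to 2 significant figures: 4.2 mg.

4.2 mg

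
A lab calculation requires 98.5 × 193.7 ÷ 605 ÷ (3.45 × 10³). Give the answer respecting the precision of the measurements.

98.5 × 193.7 ÷ 605 ÷ (3.45 × 10³) = 0.0091409510121…
Multiplication/division keeps the fewest significant figures: 98.5 → 3 s.f., 193.7 → 4 s.f., 605 → 3 s.f., 3.45 × 10³ → 3 s.f.; limit is 3.
Rounded to 3 significant figures: 0.00914.

0.00914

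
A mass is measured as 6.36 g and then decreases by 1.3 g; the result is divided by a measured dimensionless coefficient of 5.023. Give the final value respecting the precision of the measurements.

1.0 g

6.36 g − 1.3 g = 5.06 g; the difference is limited to 1 decimal place (2 s.f.).
Carrying full precision, 5.06 ÷ 5.023 = 1.00736611587… g; 5.023 has 4 s.f., so the result keeps min(2, 4) = 2 s.f.
Rounded to 2 significant figures: 1.0 g.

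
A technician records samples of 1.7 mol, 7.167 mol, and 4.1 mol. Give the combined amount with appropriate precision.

1.7 mol + 7.167 mol + 4.1 mol = 12.967 mol.
Addition/subtraction keeps the fewest decimal places: 1.7 → 1 decimal place, 7.167 → 3 decimal places, 4.1 → 1 decimal place; limit is 1.
Rounded to 1 decimal place: 13.0 mol.

13.0 mol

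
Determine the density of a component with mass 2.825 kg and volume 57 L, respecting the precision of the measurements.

density = 2.825 kg ÷ 57 L = 0.0495614035088… kg/L.
2.825 has 4 significant figures; 57 has 2.
Division/multiplication keeps the fewest: 2 significant figures.
Rounded: 0.050 kg/L.

0.050 kg/L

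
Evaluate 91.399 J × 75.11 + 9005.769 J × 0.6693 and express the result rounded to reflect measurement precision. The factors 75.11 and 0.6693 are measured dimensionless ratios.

91.399 × 75.11 = 6864.97889 → 6865 J (4 s.f., last digit at the 10^0 place).
9005.769 × 0.6693 = 6027.5611917 → 6028 J (4 s.f., last digit at the 10^0 place).
Sum: 12892.5400817 J; keep the coarser place, 10^0.
Result: 12893 J.

12893 J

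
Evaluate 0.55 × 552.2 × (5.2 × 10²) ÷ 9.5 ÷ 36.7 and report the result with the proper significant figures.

0.55 × 552.2 × (5.2 × 10²) ÷ 9.5 ÷ 36.7 = 452.973469095…
Multiplication/division keeps the fewest significant figures: 0.55 → 2 s.f., 552.2 → 4 s.f., 5.2 × 10² → 2 s.f., 9.5 → 2 s.f., 36.7 → 3 s.f.; limit is 2.
Rounded to 2 significant figures: 4.5 × 10².

4.5 × 10²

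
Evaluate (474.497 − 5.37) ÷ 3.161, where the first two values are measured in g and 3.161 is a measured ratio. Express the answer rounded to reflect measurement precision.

474.497 g − 5.37 g = 469.127 g; the difference is limited to 2 decimal places (5 s.f.).
Carrying full precision, 469.127 ÷ 3.161 = 148.410945903… g; 3.161 has 4 s.f., so the result keeps min(5, 4) = 4 s.f.
Rounded to 4 significant figures: 148.4 g.

148.4 g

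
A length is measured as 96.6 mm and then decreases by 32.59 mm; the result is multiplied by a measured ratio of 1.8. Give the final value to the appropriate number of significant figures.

1.2 × 10^2 mm

96.6 mm − 32.59 mm = 64.01 mm; the difference is limited to 1 decimal place (3 s.f.).
Carrying full precision, 64.01 × 1.8 = 115.218 mm; 1.8 has 2 s.f., so the result keeps min(3, 2) = 2 s.f.
Rounded to 2 significant figures: 1.2 × 10^2 mm.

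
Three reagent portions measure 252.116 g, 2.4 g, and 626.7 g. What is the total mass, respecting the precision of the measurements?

252.116 g + 2.4 g + 626.7 g = 881.216 g.
Addition/subtraction keeps the fewest decimal places: 252.116 → 3 decimal places, 2.4 → 1 decimal place, 626.7 → 1 decimal place; limit is 1.
Rounded to 1 decimal place: 881.2 g.

881.2 g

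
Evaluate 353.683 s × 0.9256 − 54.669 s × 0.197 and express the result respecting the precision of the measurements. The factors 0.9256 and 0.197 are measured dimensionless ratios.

353.683 × 0.9256 = 327.3689848 → 327.4 s (4 s.f., last digit at the 10^-1 place).
54.669 × 0.197 = 10.769793 → 10.8 s (3 s.f., last digit at the 10^-1 place).
Difference: 316.5991918 s; keep the coarser place, 10^-1.
Result: 316.6 s.

316.6 s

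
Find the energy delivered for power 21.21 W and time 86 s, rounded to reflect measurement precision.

1.8 × 10^3 J

energy delivered = 21.21 W × 86 s = 1824.06 J.
21.21 has 4 significant figures; 86 has 2.
Division/multiplication keeps the fewest: 2 significant figures.
Rounded: 1.8 × 10^3 J.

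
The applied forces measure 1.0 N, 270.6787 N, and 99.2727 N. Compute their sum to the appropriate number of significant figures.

1.0 N + 270.6787 N + 99.2727 N = 370.9514 N.
Addition/subtraction keeps the fewest decimal places: 1.0 → 1 decimal place, 270.6787 → 4 decimal places, 99.2727 → 4 decimal places; limit is 1.
Rounded to 1 decimal place: 371.0 N.

371.0 N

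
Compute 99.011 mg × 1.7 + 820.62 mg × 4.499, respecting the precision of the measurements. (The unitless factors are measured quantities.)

99.011 × 1.7 = 168.3187 → 1.7 × 10^2 mg (2 s.f., last digit at the 10^1 place).
820.62 × 4.499 = 3691.96938 → 3692 mg (4 s.f., last digit at the 10^0 place).
Sum: 3860.28808 mg; keep the coarser place, 10^1.
Result: 3.86 × 10^3 mg.

3.86 × 10^3 mg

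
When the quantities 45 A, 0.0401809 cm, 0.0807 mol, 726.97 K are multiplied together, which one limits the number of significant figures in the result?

45 A → 2 s.f.; 0.0401809 cm → 6 s.f.; 0.0807 mol → 3 s.f.; 726.97 K → 5 s.f.
The fewest is 2 significant figures, from 45 A.

45 A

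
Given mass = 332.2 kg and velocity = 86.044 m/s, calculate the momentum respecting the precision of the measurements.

momentum = 332.2 kg × 86.044 m/s = 28583.8168 kg·m/s.
332.2 has 4 significant figures; 86.044 has 5.
Division/multiplication keeps the fewest: 4 significant figures.
Rounded: 2.858 × 10^4 kg·m/s.

2.858 × 10^4 kg·m/s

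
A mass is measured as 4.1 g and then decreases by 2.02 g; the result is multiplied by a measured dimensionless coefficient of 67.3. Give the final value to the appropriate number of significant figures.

4.1 g − 2.02 g = 2.08 g; the difference is limited to 1 decimal place (2 s.f.).
Carrying full precision, 2.08 × 67.3 = 139.984 g; 67.3 has 3 s.f., so the result keeps min(2, 3) = 2 s.f.
Rounded to 2 significant figures: 1.4 × 10² g.

1.4 × 10² g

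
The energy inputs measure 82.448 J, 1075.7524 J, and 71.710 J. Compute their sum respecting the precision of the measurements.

82.448 J + 1075.7524 J + 71.710 J = 1229.9104 J.
Addition/subtraction keeps the fewest decimal places: 82.448 → 3 decimal places, 1075.7524 → 4 decimal places, 71.710 → 3 decimal places; limit is 3.
Rounded to 3 decimal places: 1229.910 J.

1229.910 J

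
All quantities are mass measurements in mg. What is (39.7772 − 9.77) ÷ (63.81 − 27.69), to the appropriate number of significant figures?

0.8308

39.7772 − 9.77 = 30.0072, limited to 2 d.p. → 4 s.f.; 63.81 − 27.69 = 36.12, limited to 2 d.p. → 4 s.f.
Carrying full precision, 30.0072 ÷ 36.12 = 0.830764119601…; keep min(4, 4) = 4 s.f.
Rounded to 4 significant figures: 0.8308.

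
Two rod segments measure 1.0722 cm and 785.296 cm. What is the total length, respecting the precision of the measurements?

786.368 cm

1.0722 cm + 785.296 cm = 786.3682 cm.
Addition/subtraction keeps the fewest decimal places: 1.0722 → 4 decimal places, 785.296 → 3 decimal places; limit is 3.
Rounded to 3 decimal places: 786.368 cm.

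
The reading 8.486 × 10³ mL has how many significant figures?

4

8.486 × 10³: in scientific notation every digit of the coefficient is significant.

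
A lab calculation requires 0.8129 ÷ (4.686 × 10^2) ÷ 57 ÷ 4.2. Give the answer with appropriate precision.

0.8129 ÷ (4.686 × 10^2) ÷ 57 ÷ 4.2 = 0.00000724620628253…
Multiplication/division keeps the fewest significant figures: 0.8129 → 4 s.f., 4.686 × 10^2 → 4 s.f., 57 → 2 s.f., 4.2 → 2 s.f.; limit is 2.
Rounded to 2 significant figures: 7.2 × 10^-6.

7.2 × 10^-6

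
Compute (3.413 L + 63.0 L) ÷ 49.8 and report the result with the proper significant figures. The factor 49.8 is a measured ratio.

3.413 L + 63.0 L = 66.413 L; the sum is limited to 1 decimal place (3 s.f.).
Carrying full precision, 66.413 ÷ 49.8 = 1.33359437751… L; 49.8 has 3 s.f., so the result keeps min(3, 3) = 3 s.f.
Rounded to 3 significant figures: 1.33 L.

1.33 L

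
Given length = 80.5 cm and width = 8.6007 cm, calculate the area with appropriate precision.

area = 80.5 cm × 8.6007 cm = 692.35635 cm².
80.5 has 3 significant figures; 8.6007 has 5.
Division/multiplication keeps the fewest: 3 significant figures.
Rounded: 692 cm².

692 cm²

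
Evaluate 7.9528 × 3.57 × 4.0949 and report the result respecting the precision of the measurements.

1.16 × 10²

7.9528 × 3.57 × 4.0949 = 116.26033697…
Multiplication/division keeps the fewest significant figures: 7.9528 → 5 s.f., 3.57 → 3 s.f., 4.0949 → 5 s.f.; limit is 3.
Rounded to 3 significant figures: 1.16 × 10².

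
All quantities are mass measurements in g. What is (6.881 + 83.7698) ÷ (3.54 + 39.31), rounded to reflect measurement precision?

6.881 + 83.7698 = 90.6508, limited to 3 d.p. → 5 s.f.; 3.54 + 39.31 = 42.85, limited to 2 d.p. → 4 s.f.
Carrying full precision, 90.6508 ÷ 42.85 = 2.11553792299…; keep min(5, 4) = 4 s.f.
Rounded to 4 significant figures: 2.116.

2.116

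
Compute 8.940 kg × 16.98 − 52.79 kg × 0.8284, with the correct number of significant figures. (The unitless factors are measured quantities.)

1.081 × 10² kg

8.940 × 16.98 = 151.8012 → 151.8 kg (4 s.f., last digit at the 10^-1 place).
52.79 × 0.8284 = 43.731236 → 43.73 kg (4 s.f., last digit at the 10^-2 place).
Difference: 108.069964 kg; keep the coarser place, 10^-1.
Result: 1.081 × 10² kg.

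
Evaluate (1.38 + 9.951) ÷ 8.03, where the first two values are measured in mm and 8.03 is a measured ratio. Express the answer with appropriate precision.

1.38 mm + 9.951 mm = 11.331 mm; the sum is limited to 2 decimal places (4 s.f.).
Carrying full precision, 11.331 ÷ 8.03 = 1.41108343711… mm; 8.03 has 3 s.f., so the result keeps min(4, 3) = 3 s.f.
Rounded to 3 significant figures: 1.41 mm.

1.41 mm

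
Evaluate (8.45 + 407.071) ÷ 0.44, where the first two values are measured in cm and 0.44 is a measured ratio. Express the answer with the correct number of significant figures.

9.4 × 10^2 cm

8.45 cm + 407.071 cm = 415.521 cm; the sum is limited to 2 decimal places (5 s.f.).
Carrying full precision, 415.521 ÷ 0.44 = 944.365909091… cm; 0.44 has 2 s.f., so the result keeps min(5, 2) = 2 s.f.
Rounded to 2 significant figures: 9.4 × 10^2 cm.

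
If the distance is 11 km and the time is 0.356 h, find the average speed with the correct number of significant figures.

31 km/h

average speed = 11 km ÷ 0.356 h = 30.8988764045… km/h.
11 has 2 significant figures; 0.356 has 3.
Division/multiplication keeps the fewest: 2 significant figures.
Rounded: 31 km/h.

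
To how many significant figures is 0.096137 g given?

0.096137: leading zeros are not significant.

5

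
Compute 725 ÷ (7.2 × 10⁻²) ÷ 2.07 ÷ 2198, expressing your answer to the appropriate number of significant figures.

2.2

725 ÷ (7.2 × 10⁻²) ÷ 2.07 ÷ 2198 = 2.21313280946…
Multiplication/division keeps the fewest significant figures: 725 → 3 s.f., 7.2 × 10⁻² → 2 s.f., 2.07 → 3 s.f., 2198 → 4 s.f.; limit is 2.
Rounded to 2 significant figures: 2.2.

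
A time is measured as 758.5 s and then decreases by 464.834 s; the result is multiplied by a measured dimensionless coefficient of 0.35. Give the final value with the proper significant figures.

758.5 s − 464.834 s = 293.666 s; the difference is limited to 1 decimal place (4 s.f.).
Carrying full precision, 293.666 × 0.35 = 102.7831 s; 0.35 has 2 s.f., so the result keeps min(4, 2) = 2 s.f.
Rounded to 2 significant figures: 1.0 × 10^2 s.

1.0 × 10^2 s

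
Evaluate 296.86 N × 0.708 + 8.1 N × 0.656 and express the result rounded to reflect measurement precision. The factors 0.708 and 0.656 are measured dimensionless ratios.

296.86 × 0.708 = 210.17688 → 210. N (3 s.f., last digit at the 10^0 place).
8.1 × 0.656 = 5.3136 → 5.3 N (2 s.f., last digit at the 10^-1 place).
Sum: 215.49048 N; keep the coarser place, 10^0.
Result: 215 N.

215 N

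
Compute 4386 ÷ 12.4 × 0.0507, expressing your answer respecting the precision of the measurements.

4386 ÷ 12.4 × 0.0507 = 17.9330806452…
Multiplication/division keeps the fewest significant figures: 4386 → 4 s.f., 12.4 → 3 s.f., 0.0507 → 3 s.f.; limit is 3.
Rounded to 3 significant figures: 17.9.

17.9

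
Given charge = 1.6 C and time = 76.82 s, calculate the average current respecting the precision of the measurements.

average current = 1.6 C ÷ 76.82 s = 0.0208279093986… A.
1.6 has 2 significant figures; 76.82 has 4.
Division/multiplication keeps the fewest: 2 significant figures.
Rounded: 0.021 A.

0.021 A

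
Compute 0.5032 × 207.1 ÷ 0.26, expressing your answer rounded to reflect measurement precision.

0.5032 × 207.1 ÷ 0.26 = 400.818153846…
Multiplication/division keeps the fewest significant figures: 0.5032 → 4 s.f., 207.1 → 4 s.f., 0.26 → 2 s.f.; limit is 2.
Rounded to 2 significant figures: 4.0 × 10^2.

4.0 × 10^2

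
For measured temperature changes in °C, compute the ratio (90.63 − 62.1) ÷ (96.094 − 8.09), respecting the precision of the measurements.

0.324

90.63 − 62.1 = 28.53, limited to 1 d.p. → 3 s.f.; 96.094 − 8.09 = 88.004, limited to 2 d.p. → 4 s.f.
Carrying full precision, 28.53 ÷ 88.004 = 0.324189809554…; keep min(3, 4) = 3 s.f.
Rounded to 3 significant figures: 0.324.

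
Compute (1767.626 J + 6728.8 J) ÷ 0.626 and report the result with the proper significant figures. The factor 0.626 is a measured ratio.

1767.626 J + 6728.8 J = 8496.426 J; the sum is limited to 1 decimal place (5 s.f.).
Carrying full precision, 8496.426 ÷ 0.626 = 13572.5654952… J; 0.626 has 3 s.f., so the result keeps min(5, 3) = 3 s.f.
Rounded to 3 significant figures: 1.36 × 10^4 J.

1.36 × 10^4 J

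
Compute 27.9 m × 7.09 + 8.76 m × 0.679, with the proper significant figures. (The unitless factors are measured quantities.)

27.9 × 7.09 = 197.811 → 198 m (3 s.f., last digit at the 10^0 place).
8.76 × 0.679 = 5.94804 → 5.95 m (3 s.f., last digit at the 10^-2 place).
Sum: 203.75904 m; keep the coarser place, 10^0.
Result: 204 m.

204 m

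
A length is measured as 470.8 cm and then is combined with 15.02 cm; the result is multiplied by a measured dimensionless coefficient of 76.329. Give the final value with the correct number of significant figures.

470.8 cm + 15.02 cm = 485.82 cm; the sum is limited to 1 decimal place (4 s.f.).
Carrying full precision, 485.82 × 76.329 = 37082.15478 cm; 76.329 has 5 s.f., so the result keeps min(4, 5) = 4 s.f.
Rounded to 4 significant figures: 3.708 × 10^4 cm.

3.708 × 10^4 cm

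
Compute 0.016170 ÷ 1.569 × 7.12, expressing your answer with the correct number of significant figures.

0.0734

0.016170 ÷ 1.569 × 7.12 = 0.0733782026769…
Multiplication/division keeps the fewest significant figures: 0.016170 → 5 s.f., 1.569 → 4 s.f., 7.12 → 3 s.f.; limit is 3.
Rounded to 3 significant figures: 0.0734.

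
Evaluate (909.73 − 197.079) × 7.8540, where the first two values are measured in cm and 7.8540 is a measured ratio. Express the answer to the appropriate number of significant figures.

5.5972 × 10³ cm

909.73 cm − 197.079 cm = 712.651 cm; the difference is limited to 2 decimal places (5 s.f.).
Carrying full precision, 712.651 × 7.8540 = 5597.160954 cm; 7.8540 has 5 s.f., so the result keeps min(5, 5) = 5 s.f.
Rounded to 5 significant figures: 5.5972 × 10³ cm.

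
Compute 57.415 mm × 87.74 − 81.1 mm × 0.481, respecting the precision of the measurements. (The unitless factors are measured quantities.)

57.415 × 87.74 = 5037.5921 → 5038 mm (4 s.f., last digit at the 10^0 place).
81.1 × 0.481 = 39.0091 → 39.0 mm (3 s.f., last digit at the 10^-1 place).
Difference: 4998.583 mm; keep the coarser place, 10^0.
Result: 4.999 × 10³ mm.

4.999 × 10³ mm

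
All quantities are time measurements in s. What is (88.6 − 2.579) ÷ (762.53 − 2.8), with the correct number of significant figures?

0.113

88.6 − 2.579 = 86.021, limited to 1 d.p. → 3 s.f.; 762.53 − 2.8 = 759.73, limited to 1 d.p. → 4 s.f.
Carrying full precision, 86.021 ÷ 759.73 = 0.113225751254…; keep min(3, 4) = 3 s.f.
Rounded to 3 significant figures: 0.113.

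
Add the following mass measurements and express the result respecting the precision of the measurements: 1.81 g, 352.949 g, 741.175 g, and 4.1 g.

1100.0 g

1.81 g + 352.949 g + 741.175 g + 4.1 g = 1100.034 g.
Addition/subtraction keeps the fewest decimal places: 1.81 → 2 decimal places, 352.949 → 3 decimal places, 741.175 → 3 decimal places, 4.1 → 1 decimal place; limit is 1.
Rounded to 1 decimal place: 1100.0 g.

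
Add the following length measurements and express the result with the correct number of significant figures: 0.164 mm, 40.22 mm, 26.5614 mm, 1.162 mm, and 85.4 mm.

153.5 mm

0.164 mm + 40.22 mm + 26.5614 mm + 1.162 mm + 85.4 mm = 153.5074 mm.
Addition/subtraction keeps the fewest decimal places: 0.164 → 3 decimal places, 40.22 → 2 decimal places, 26.5614 → 4 decimal places, 1.162 → 3 decimal places, 85.4 → 1 decimal place; limit is 1.
Rounded to 1 decimal place: 153.5 mm.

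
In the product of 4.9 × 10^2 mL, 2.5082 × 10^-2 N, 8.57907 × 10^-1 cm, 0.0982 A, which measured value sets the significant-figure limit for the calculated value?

4.9 × 10^2 mL

4.9 × 10^2 mL → 2 s.f.; 2.5082 × 10^-2 N → 5 s.f.; 8.57907 × 10^-1 cm → 6 s.f.; 0.0982 A → 3 s.f.
The fewest is 2 significant figures, from 4.9 × 10^2 mL.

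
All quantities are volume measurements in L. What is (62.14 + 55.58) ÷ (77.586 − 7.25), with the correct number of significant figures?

62.14 + 55.58 = 117.72, limited to 2 d.p. → 5 s.f.; 77.586 − 7.25 = 70.336, limited to 2 d.p. → 4 s.f.
Carrying full precision, 117.72 ÷ 70.336 = 1.67368061874…; keep min(5, 4) = 4 s.f.
Rounded to 4 significant figures: 1.674.

1.674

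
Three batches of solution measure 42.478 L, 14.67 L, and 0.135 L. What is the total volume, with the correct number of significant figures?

57.28 L

42.478 L + 14.67 L + 0.135 L = 57.283 L.
Addition/subtraction keeps the fewest decimal places: 42.478 → 3 decimal places, 14.67 → 2 decimal places, 0.135 → 3 decimal places; limit is 2.
Rounded to 2 decimal places: 57.28 L.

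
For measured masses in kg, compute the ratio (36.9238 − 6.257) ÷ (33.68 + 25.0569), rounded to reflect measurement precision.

0.5221

36.9238 − 6.257 = 30.6668, limited to 3 d.p. → 5 s.f.; 33.68 + 25.0569 = 58.7369, limited to 2 d.p. → 4 s.f.
Carrying full precision, 30.6668 ÷ 58.7369 = 0.522104503302…; keep min(5, 4) = 4 s.f.
Rounded to 4 significant figures: 0.5221.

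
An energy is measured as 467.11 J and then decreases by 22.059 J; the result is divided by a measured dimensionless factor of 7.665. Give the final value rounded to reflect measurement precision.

58.06 J

467.11 J − 22.059 J = 445.051 J; the difference is limited to 2 decimal places (5 s.f.).
Carrying full precision, 445.051 ÷ 7.665 = 58.0627527723… J; 7.665 has 4 s.f., so the result keeps min(5, 4) = 4 s.f.
Rounded to 4 significant figures: 58.06 J.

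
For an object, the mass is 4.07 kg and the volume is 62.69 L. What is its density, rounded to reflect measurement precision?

0.0649 kg/L

density = 4.07 kg ÷ 62.69 L = 0.064922635189… kg/L.
4.07 has 3 significant figures; 62.69 has 4.
Division/multiplication keeps the fewest: 3 significant figures.
Rounded: 0.0649 kg/L.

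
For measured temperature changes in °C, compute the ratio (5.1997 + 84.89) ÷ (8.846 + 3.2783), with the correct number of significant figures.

7.431

5.1997 + 84.89 = 90.0897, limited to 2 d.p. → 4 s.f.; 8.846 + 3.2783 = 12.1243, limited to 3 d.p. → 5 s.f.
Carrying full precision, 90.0897 ÷ 12.1243 = 7.43050732826…; keep min(4, 5) = 4 s.f.
Rounded to 4 significant figures: 7.431.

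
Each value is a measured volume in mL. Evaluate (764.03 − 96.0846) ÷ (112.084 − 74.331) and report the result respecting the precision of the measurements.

764.03 − 96.0846 = 667.9454, limited to 2 d.p. → 5 s.f.; 112.084 − 74.331 = 37.753, limited to 3 d.p. → 5 s.f.
Carrying full precision, 667.9454 ÷ 37.753 = 17.6925118534…; keep min(5, 5) = 5 s.f.
Rounded to 5 significant figures: 17.693.

17.693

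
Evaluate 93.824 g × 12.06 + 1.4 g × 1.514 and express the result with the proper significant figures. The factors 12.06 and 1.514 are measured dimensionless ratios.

1134 g

93.824 × 12.06 = 1131.51744 → 1132 g (4 s.f., last digit at the 10^0 place).
1.4 × 1.514 = 2.1196 → 2.1 g (2 s.f., last digit at the 10^-1 place).
Sum: 1133.63704 g; keep the coarser place, 10^0.
Result: 1134 g.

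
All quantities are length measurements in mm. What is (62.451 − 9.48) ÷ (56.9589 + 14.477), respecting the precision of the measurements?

62.451 − 9.48 = 52.971, limited to 2 d.p. → 4 s.f.; 56.9589 + 14.477 = 71.4359, limited to 3 d.p. → 5 s.f.
Carrying full precision, 52.971 ÷ 71.4359 = 0.741517920261…; keep min(4, 5) = 4 s.f.
Rounded to 4 significant figures: 0.7415.

0.7415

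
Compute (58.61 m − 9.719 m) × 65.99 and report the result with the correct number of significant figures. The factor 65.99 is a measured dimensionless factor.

3226 m

58.61 m − 9.719 m = 48.891 m; the difference is limited to 2 decimal places (4 s.f.).
Carrying full precision, 48.891 × 65.99 = 3226.31709 m; 65.99 has 4 s.f., so the result keeps min(4, 4) = 4 s.f.
Rounded to 4 significant figures: 3226 m.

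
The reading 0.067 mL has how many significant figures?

0.067: leading zeros are not significant.

2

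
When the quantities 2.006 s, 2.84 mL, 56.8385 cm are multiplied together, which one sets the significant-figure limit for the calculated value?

2.84 mL

2.006 s → 4 s.f.; 2.84 mL → 3 s.f.; 56.8385 cm → 6 s.f.
The fewest is 3 significant figures, from 2.84 mL.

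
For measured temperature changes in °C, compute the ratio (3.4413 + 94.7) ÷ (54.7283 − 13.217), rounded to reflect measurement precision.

3.4413 + 94.7 = 98.1413, limited to 1 d.p. → 3 s.f.; 54.7283 − 13.217 = 41.5113, limited to 3 d.p. → 5 s.f.
Carrying full precision, 98.1413 ÷ 41.5113 = 2.36420685452…; keep min(3, 5) = 3 s.f.
Rounded to 3 significant figures: 2.36.

2.36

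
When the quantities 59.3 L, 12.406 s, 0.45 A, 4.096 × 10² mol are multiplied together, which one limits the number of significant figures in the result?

59.3 L → 3 s.f.; 12.406 s → 5 s.f.; 0.45 A → 2 s.f.; 4.096 × 10² mol → 4 s.f.
The fewest is 2 significant figures, from 0.45 A.

0.45 A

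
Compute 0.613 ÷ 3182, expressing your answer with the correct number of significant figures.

0.613 ÷ 3182 = 0.000192646134507…
Multiplication/division keeps the fewest significant figures: 0.613 → 3 s.f., 3182 → 4 s.f.; limit is 3.
Rounded to 3 significant figures: 1.93 × 10⁻⁴.

1.93 × 10⁻⁴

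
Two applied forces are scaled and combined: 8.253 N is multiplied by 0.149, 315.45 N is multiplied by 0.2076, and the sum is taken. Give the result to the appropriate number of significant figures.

66.72 N

8.253 × 0.149 = 1.229697 → 1.23 N (3 s.f., last digit at the 10^-2 place).
315.45 × 0.2076 = 65.48742 → 65.49 N (4 s.f., last digit at the 10^-2 place).
Sum: 66.717117 N; keep the coarser place, 10^-2.
Result: 66.72 N.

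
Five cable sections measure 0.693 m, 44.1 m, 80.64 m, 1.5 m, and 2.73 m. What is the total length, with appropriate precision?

0.693 m + 44.1 m + 80.64 m + 1.5 m + 2.73 m = 129.663 m.
Addition/subtraction keeps the fewest decimal places: 0.693 → 3 decimal places, 44.1 → 1 decimal place, 80.64 → 2 decimal places, 1.5 → 1 decimal place, 2.73 → 2 decimal places; limit is 1.
Rounded to 1 decimal place: 129.7 m.

129.7 m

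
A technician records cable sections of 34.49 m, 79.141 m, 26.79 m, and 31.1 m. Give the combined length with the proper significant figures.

171.5 m

34.49 m + 79.141 m + 26.79 m + 31.1 m = 171.521 m.
Addition/subtraction keeps the fewest decimal places: 34.49 → 2 decimal places, 79.141 → 3 decimal places, 26.79 → 2 decimal places, 31.1 → 1 decimal place; limit is 1.
Rounded to 1 decimal place: 171.5 m.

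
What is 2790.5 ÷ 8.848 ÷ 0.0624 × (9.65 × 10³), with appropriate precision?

4.88 × 10⁷

2790.5 ÷ 8.848 ÷ 0.0624 × (9.65 × 10³) = 48773018.7468…
Multiplication/division keeps the fewest significant figures: 2790.5 → 5 s.f., 8.848 → 4 s.f., 0.0624 → 3 s.f., 9.65 × 10³ → 3 s.f.; limit is 3.
Rounded to 3 significant figures: 4.88 × 10⁷.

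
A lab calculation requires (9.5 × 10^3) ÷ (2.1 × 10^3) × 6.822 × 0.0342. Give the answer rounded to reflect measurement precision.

1.1

(9.5 × 10^3) ÷ (2.1 × 10^3) × 6.822 × 0.0342 = 1.05546085714…
Multiplication/division keeps the fewest significant figures: 9.5 × 10^3 → 2 s.f., 2.1 × 10^3 → 2 s.f., 6.822 → 4 s.f., 0.0342 → 3 s.f.; limit is 2.
Rounded to 2 significant figures: 1.1.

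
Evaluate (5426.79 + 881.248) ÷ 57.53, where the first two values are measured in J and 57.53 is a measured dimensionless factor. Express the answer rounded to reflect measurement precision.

109.6 J

5426.79 J + 881.248 J = 6308.038 J; the sum is limited to 2 decimal places (6 s.f.).
Carrying full precision, 6308.038 ÷ 57.53 = 109.647801147… J; 57.53 has 4 s.f., so the result keeps min(6, 4) = 4 s.f.
Rounded to 4 significant figures: 109.6 J.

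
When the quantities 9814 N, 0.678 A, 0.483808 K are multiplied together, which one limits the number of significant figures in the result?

0.678 A

9814 N → 4 s.f.; 0.678 A → 3 s.f.; 0.483808 K → 6 s.f.
The fewest is 3 significant figures, from 0.678 A.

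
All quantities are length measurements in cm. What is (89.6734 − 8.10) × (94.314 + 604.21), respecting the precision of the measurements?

89.6734 − 8.10 = 81.5734, limited to 2 d.p. → 4 s.f.; 94.314 + 604.21 = 698.524, limited to 2 d.p. → 5 s.f.
Carrying full precision, 81.5734 × 698.524 = 56980.9776616; keep min(4, 5) = 4 s.f.
Rounded to 4 significant figures: 5.698 × 10^4 cm².

5.698 × 10^4 cm²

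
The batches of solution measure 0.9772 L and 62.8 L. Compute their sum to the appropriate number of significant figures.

63.8 L

0.9772 L + 62.8 L = 63.7772 L.
Addition/subtraction keeps the fewest decimal places: 0.9772 → 4 decimal places, 62.8 → 1 decimal place; limit is 1.
Rounded to 1 decimal place: 63.8 L.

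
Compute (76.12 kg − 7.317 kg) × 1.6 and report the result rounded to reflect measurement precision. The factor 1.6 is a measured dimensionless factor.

76.12 kg − 7.317 kg = 68.803 kg; the difference is limited to 2 decimal places (4 s.f.).
Carrying full precision, 68.803 × 1.6 = 110.0848 kg; 1.6 has 2 s.f., so the result keeps min(4, 2) = 2 s.f.
Rounded to 2 significant figures: 1.1 × 10^2 kg.

1.1 × 10^2 kg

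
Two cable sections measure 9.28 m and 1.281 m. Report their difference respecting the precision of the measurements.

9.28 m − 1.281 m = 7.999 m.
Addition/subtraction keeps the fewest decimal places: 9.28 → 2 decimal places, 1.281 → 3 decimal places; limit is 2.
Rounded to 2 decimal places: 8.00 m.

8.00 m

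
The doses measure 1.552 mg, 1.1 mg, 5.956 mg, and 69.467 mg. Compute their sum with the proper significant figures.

78.1 mg

1.552 mg + 1.1 mg + 5.956 mg + 69.467 mg = 78.075 mg.
Addition/subtraction keeps the fewest decimal places: 1.552 → 3 decimal places, 1.1 → 1 decimal place, 5.956 → 3 decimal places, 69.467 → 3 decimal places; limit is 1.
Rounded to 1 decimal place: 78.1 mg.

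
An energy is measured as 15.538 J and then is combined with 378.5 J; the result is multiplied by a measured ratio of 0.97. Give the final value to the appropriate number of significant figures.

15.538 J + 378.5 J = 394.038 J; the sum is limited to 1 decimal place (4 s.f.).
Carrying full precision, 394.038 × 0.97 = 382.21686 J; 0.97 has 2 s.f., so the result keeps min(4, 2) = 2 s.f.
Rounded to 2 significant figures: 3.8 × 10^2 J.

3.8 × 10^2 J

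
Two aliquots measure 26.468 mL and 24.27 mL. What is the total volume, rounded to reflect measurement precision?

26.468 mL + 24.27 mL = 50.738 mL.
Addition/subtraction keeps the fewest decimal places: 26.468 → 3 decimal places, 24.27 → 2 decimal places; limit is 2.
Rounded to 2 decimal places: 50.74 mL.

50.74 mL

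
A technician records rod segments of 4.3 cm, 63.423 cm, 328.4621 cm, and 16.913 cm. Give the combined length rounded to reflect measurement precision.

4.3 cm + 63.423 cm + 328.4621 cm + 16.913 cm = 413.0981 cm.
Addition/subtraction keeps the fewest decimal places: 4.3 → 1 decimal place, 63.423 → 3 decimal places, 328.4621 → 4 decimal places, 16.913 → 3 decimal places; limit is 1.
Rounded to 1 decimal place: 413.1 cm.

413.1 cm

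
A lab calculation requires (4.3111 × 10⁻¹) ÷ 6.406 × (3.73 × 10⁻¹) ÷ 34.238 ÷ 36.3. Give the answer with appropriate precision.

(4.3111 × 10⁻¹) ÷ 6.406 × (3.73 × 10⁻¹) ÷ 34.238 ÷ 36.3 = 0.0000201973774504…
Multiplication/division keeps the fewest significant figures: 4.3111 × 10⁻¹ → 5 s.f., 6.406 → 4 s.f., 3.73 × 10⁻¹ → 3 s.f., 34.238 → 5 s.f., 36.3 → 3 s.f.; limit is 3.
Rounded to 3 significant figures: 2.02 × 10⁻⁵.

2.02 × 10⁻⁵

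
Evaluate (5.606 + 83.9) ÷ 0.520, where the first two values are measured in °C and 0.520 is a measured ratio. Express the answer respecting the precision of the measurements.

172 °C

5.606 °C + 83.9 °C = 89.506 °C; the sum is limited to 1 decimal place (3 s.f.).
Carrying full precision, 89.506 ÷ 0.520 = 172.126923077… °C; 0.520 has 3 s.f., so the result keeps min(3, 3) = 3 s.f.
Rounded to 3 significant figures: 172 °C.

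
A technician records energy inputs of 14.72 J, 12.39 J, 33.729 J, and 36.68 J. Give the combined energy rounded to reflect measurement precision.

97.52 J

14.72 J + 12.39 J + 33.729 J + 36.68 J = 97.519 J.
Addition/subtraction keeps the fewest decimal places: 14.72 → 2 decimal places, 12.39 → 2 decimal places, 33.729 → 3 decimal places, 36.68 → 2 decimal places; limit is 2.
Rounded to 2 decimal places: 97.52 J.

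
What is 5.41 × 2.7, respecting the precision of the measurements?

15

5.41 × 2.7 = 14.607
Multiplication/division keeps the fewest significant figures: 5.41 → 3 s.f., 2.7 → 2 s.f.; limit is 2.
Rounded to 2 significant figures: 15.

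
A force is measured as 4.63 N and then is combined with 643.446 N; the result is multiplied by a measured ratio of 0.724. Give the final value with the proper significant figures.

469 N

4.63 N + 643.446 N = 648.076 N; the sum is limited to 2 decimal places (5 s.f.).
Carrying full precision, 648.076 × 0.724 = 469.207024 N; 0.724 has 3 s.f., so the result keeps min(5, 3) = 3 s.f.
Rounded to 3 significant figures: 469 N.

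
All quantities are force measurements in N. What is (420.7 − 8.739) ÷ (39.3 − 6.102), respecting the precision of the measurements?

12.4

420.7 − 8.739 = 411.961, limited to 1 d.p. → 4 s.f.; 39.3 − 6.102 = 33.198, limited to 1 d.p. → 3 s.f.
Carrying full precision, 411.961 ÷ 33.198 = 12.4092113983…; keep min(4, 3) = 3 s.f.
Rounded to 3 significant figures: 12.4.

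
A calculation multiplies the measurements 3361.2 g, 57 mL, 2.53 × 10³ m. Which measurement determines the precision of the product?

57 mL

3361.2 g → 5 s.f.; 57 mL → 2 s.f.; 2.53 × 10³ m → 3 s.f.
The fewest is 2 significant figures, from 57 mL.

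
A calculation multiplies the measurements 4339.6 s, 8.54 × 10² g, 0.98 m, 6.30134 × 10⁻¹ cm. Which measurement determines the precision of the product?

4339.6 s → 5 s.f.; 8.54 × 10² g → 3 s.f.; 0.98 m → 2 s.f.; 6.30134 × 10⁻¹ cm → 6 s.f.
The fewest is 2 significant figures, from 0.98 m.

0.98 m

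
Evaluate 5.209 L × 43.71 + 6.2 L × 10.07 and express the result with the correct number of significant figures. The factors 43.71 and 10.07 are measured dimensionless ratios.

2.90 × 10^2 L

5.209 × 43.71 = 227.68539 → 227.7 L (4 s.f., last digit at the 10^-1 place).
6.2 × 10.07 = 62.434 → 62 L (2 s.f., last digit at the 10^0 place).
Sum: 290.11939 L; keep the coarser place, 10^0.
Result: 2.90 × 10^2 L.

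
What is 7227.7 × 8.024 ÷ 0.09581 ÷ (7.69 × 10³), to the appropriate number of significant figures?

78.7

7227.7 × 8.024 ÷ 0.09581 ÷ (7.69 × 10³) = 78.7143399465…
Multiplication/division keeps the fewest significant figures: 7227.7 → 5 s.f., 8.024 → 4 s.f., 0.09581 → 4 s.f., 7.69 × 10³ → 3 s.f.; limit is 3.
Rounded to 3 significant figures: 78.7.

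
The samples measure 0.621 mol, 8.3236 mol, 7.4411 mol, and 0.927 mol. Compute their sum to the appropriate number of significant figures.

17.313 mol

0.621 mol + 8.3236 mol + 7.4411 mol + 0.927 mol = 17.3127 mol.
Addition/subtraction keeps the fewest decimal places: 0.621 → 3 decimal places, 8.3236 → 4 decimal places, 7.4411 → 4 decimal places, 0.927 → 3 decimal places; limit is 3.
Rounded to 3 decimal places: 17.313 mol.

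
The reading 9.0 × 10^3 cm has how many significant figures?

9.0 × 10^3: in scientific notation every digit of the coefficient is significant.

2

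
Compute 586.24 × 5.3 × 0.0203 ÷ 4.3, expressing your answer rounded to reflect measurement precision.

586.24 × 5.3 × 0.0203 ÷ 4.3 = 14.6682701395…
Multiplication/division keeps the fewest significant figures: 586.24 → 5 s.f., 5.3 → 2 s.f., 0.0203 → 3 s.f., 4.3 → 2 s.f.; limit is 2.
Rounded to 2 significant figures: 15.

15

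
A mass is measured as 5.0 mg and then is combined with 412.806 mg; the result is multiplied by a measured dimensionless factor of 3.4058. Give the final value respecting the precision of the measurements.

1423 mg

5.0 mg + 412.806 mg = 417.806 mg; the sum is limited to 1 decimal place (4 s.f.).
Carrying full precision, 417.806 × 3.4058 = 1422.9636748 mg; 3.4058 has 5 s.f., so the result keeps min(4, 5) = 4 s.f.
Rounded to 4 significant figures: 1423 mg.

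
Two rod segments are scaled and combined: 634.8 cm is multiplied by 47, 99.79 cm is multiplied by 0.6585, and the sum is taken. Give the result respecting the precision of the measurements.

634.8 × 47 = 29835.6 → 3.0 × 10⁴ cm (2 s.f., last digit at the 10^3 place).
99.79 × 0.6585 = 65.711715 → 65.71 cm (4 s.f., last digit at the 10^-2 place).
Sum: 29901.311715 cm; keep the coarser place, 10^3.
Result: 3.0 × 10⁴ cm.

3.0 × 10⁴ cm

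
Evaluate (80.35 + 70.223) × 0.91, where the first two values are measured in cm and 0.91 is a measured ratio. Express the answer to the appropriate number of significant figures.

80.35 cm + 70.223 cm = 150.573 cm; the sum is limited to 2 decimal places (5 s.f.).
Carrying full precision, 150.573 × 0.91 = 137.02143 cm; 0.91 has 2 s.f., so the result keeps min(5, 2) = 2 s.f.
Rounded to 2 significant figures: 1.4 × 10² cm.

1.4 × 10² cm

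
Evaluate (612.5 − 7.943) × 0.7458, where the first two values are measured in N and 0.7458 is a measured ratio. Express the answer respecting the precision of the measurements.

450.9 N

612.5 N − 7.943 N = 604.557 N; the difference is limited to 1 decimal place (4 s.f.).
Carrying full precision, 604.557 × 0.7458 = 450.8786106 N; 0.7458 has 4 s.f., so the result keeps min(4, 4) = 4 s.f.
Rounded to 4 significant figures: 450.9 N.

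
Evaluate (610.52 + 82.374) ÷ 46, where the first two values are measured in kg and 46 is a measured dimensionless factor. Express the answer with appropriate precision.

610.52 kg + 82.374 kg = 692.894 kg; the sum is limited to 2 decimal places (5 s.f.).
Carrying full precision, 692.894 ÷ 46 = 15.0629130435… kg; 46 has 2 s.f., so the result keeps min(5, 2) = 2 s.f.
Rounded to 2 significant figures: 15 kg.

15 kg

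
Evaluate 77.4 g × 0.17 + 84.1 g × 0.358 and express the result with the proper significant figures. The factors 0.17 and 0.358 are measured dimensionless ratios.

77.4 × 0.17 = 13.158 → 13 g (2 s.f., last digit at the 10^0 place).
84.1 × 0.358 = 30.1078 → 30.1 g (3 s.f., last digit at the 10^-1 place).
Sum: 43.2658 g; keep the coarser place, 10^0.
Result: 43 g.

43 g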